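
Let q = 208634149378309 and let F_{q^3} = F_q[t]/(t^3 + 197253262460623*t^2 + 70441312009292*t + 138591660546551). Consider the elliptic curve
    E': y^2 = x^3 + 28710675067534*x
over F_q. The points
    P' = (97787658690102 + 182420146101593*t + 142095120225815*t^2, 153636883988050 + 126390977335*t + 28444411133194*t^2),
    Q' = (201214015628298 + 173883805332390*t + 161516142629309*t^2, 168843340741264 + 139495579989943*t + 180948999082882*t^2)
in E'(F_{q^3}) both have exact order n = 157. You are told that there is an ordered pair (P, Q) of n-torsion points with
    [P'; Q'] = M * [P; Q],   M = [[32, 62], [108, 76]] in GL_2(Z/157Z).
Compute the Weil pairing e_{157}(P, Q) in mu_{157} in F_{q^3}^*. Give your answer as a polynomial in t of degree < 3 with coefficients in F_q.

The 157-Weil pairing on E[157] over F_{208634149378309} is alternating-bilinear: e_{157}(P',Q') = e_{157}(P,Q)^det(M).
det M = 32*76 - 62*108 = -4264 = 132 (mod 157); 132^{-1} = 113 (mod 157).
Build f_{157,P'} and f_{157,Q'} via the 8-bit ladder of 157=10011101_2; evaluate at shifted divisors; quotient in F_{208634149378309^3}.
So e_{157}(P',Q') = 191650339710912 + 16616149214209*t + 7064943897914*t^2.
(191650339710912 + 16616149214209*t + 7064943897914*t^2)^{113} mod (208634149378309,f) = 33573031148528 + 137835539298902*t + 120852137423891*t^2.

33573031148528 + 137835539298902*t + 120852137423891*t^2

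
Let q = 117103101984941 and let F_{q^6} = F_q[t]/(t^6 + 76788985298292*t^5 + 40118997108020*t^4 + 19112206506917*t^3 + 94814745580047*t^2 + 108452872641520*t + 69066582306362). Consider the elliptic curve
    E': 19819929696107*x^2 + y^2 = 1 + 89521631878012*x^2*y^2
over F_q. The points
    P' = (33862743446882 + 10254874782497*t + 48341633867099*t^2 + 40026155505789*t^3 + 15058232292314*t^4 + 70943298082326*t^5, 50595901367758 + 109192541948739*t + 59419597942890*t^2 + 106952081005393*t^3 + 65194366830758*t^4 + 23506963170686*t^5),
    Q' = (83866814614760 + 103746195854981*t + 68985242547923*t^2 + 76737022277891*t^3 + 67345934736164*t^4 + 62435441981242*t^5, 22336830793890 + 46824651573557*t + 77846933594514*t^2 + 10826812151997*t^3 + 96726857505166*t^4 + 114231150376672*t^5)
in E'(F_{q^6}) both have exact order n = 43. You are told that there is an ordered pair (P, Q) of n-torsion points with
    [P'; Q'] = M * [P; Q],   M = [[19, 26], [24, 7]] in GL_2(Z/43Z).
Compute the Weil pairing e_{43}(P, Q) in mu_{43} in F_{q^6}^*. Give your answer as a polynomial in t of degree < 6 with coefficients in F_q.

e_{43} is bilinear + alternating on E[43], so e_{43}(19*P + 26*Q, 24*P + 7*Q) = e_{43}(P,Q)^(19*7-26*24).
Hence e(P,Q) = e(P',Q')^{31} where 31 = 25^{-1} mod 43.
Edwards a_E,d_E -> Montgomery A=74996307793790,B=16230386639094 -> Weierstrass 97460481338859,86173947481717 via alpha=76775144588157,beta=11850349950759.
Run Miller on y^2=x^3+97460481338859*x+86173947481717 over F_{117103101984941}: ladder 101011 (6 bits); e = f_P(D_Q)/f_Q(D_P).
e_{43}(P',Q') = 72703040318642 + 47399126715070*t + 6492778040532*t^2 + 33833119766794*t^3 + 73724654308261*t^4 + 104421285434297*t^5.
Thus e_{43}(P,Q) = 110123504865285 + 86281750802678*t + 95358745559197*t^2 + 92420002211874*t^3 + 26640603761343*t^4 + 54427842862100*t^5.

110123504865285 + 86281750802678*t + 95358745559197*t^2 + 92420002211874*t^3 + 26640603761343*t^4 + 54427842862100*t^5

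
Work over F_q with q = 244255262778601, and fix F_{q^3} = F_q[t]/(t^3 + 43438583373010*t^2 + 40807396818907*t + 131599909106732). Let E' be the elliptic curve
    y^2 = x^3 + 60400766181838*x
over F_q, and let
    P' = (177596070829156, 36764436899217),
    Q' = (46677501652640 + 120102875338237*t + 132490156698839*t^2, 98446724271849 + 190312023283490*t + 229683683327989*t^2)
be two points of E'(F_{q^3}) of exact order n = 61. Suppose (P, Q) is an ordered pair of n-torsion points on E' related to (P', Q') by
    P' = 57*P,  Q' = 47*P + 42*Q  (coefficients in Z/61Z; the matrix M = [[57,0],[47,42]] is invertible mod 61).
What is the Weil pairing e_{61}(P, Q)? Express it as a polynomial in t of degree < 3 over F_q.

e_{61} is bilinear + alternating on E[61], so e_{61}(57*P, 47*P + 42*Q) = e_{61}(P,Q)^(57*42-0*47).
Inverting 15 mod 61: 57. Thus e_{61}(P,Q) = e(P',Q')^{57}.
Run Miller on y^2=x^3+60400766181838*x over F_{244255262778601}: ladder 111101 (6 bits); e = f_P(D_Q)/f_Q(D_P).
The quotient is 38435663557727 + 129298110888986*t + 83607234803669*t^2.
Raise to 57: e(P,Q) = 156288889151719 + 19328107452281*t + 60444341315771*t^2 in mu_{61}.

156288889151719 + 19328107452281*t + 60444341315771*t^2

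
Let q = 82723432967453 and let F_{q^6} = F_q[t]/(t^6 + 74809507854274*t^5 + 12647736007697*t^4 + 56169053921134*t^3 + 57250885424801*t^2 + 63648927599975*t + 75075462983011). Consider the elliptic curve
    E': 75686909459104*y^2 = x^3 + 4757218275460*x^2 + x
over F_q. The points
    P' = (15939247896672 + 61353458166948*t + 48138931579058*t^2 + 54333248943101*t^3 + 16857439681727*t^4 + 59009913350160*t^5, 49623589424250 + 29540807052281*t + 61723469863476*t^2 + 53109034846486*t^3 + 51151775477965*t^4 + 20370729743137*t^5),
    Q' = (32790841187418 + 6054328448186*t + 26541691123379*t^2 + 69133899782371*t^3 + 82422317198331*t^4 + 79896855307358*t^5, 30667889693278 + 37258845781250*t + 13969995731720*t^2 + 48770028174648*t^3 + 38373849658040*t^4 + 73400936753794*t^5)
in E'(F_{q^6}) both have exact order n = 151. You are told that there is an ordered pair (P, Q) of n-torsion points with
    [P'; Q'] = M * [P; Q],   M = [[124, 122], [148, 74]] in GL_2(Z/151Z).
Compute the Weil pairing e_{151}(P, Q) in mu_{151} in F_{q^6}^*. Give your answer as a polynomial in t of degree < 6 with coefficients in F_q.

8800029743596 + 57835417412525*t + 38117072323433*t^2 + 1554017050507*t^3 + 61596676705642*t^4 + 79354669781805*t^5

Alternating bilinearity on E[151] (values in mu_{151} in F_{82723432967453^6}) gives e(P',Q') = e(P,Q)^det(M).
So e_{151}(P,Q) = e_{151}(P',Q')^{125}, since 29*125 = 1 mod 151.
Undo Montgomery via alpha=43230696319871, beta=5446014666372: (a',b')=(47606907022925,32960312188183) over F_{82723432967453}.
Miller loop for e_{151} over F_{82723432967453^6}: bits of 151 = 10010111; 7 double steps + 4 add steps, l/v at each.
Miller gives e_{151}(P',Q') = 34184371947559 + 59230698389650*t + 65982757420781*t^2 + 19352695571675*t^3 + 58496239368307*t^4 + 3691630880290*t^5 in F_{82723432967453^6}.
Finally e_{151}(P,Q) = 8800029743596 + 57835417412525*t + 38117072323433*t^2 + 1554017050507*t^3 + 61596676705642*t^4 + 79354669781805*t^5.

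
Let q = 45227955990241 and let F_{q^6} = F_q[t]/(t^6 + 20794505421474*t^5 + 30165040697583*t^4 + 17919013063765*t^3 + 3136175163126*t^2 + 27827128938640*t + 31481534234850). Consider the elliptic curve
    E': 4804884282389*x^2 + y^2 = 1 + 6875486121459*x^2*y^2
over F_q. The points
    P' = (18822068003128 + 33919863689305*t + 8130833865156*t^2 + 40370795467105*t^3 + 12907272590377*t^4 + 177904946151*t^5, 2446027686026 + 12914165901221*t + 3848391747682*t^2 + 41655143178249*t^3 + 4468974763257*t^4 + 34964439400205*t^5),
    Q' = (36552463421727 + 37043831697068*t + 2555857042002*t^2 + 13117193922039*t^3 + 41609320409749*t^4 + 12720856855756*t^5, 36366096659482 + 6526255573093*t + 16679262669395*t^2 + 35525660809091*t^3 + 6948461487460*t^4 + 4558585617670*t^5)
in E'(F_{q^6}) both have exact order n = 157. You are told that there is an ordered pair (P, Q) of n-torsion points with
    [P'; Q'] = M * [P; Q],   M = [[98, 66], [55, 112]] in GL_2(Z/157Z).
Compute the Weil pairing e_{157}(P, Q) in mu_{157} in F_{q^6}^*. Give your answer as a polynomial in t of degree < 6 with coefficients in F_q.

8148286534583 + 21947147612154*t + 16446455480350*t^2 + 27215446837636*t^3 + 43371765651205*t^4 + 10534303049889*t^5

e_{157}(aP+bQ,cP+dQ) = e_{157}(P,Q)^(ad-bc); with (a,b,c,d)=(98,66,55,112) this gives the det-157 law.
Inverting 124 mod 157: 19. Thus e_{157}(P,Q) = e(P',Q')^{19}.
Map (x,y)_Ed via u=(1+y)/(1-y), v=(1+y)/((1-y)x) to Montgomery A=3734426574263,B=9300432903117; then to (a',b')=(35094688677466,20830430357877).
Double-and-add over 10011101: 8-1 doublings, 5-1 additions; each step l_{T,T}/v_{2T} or l_{T,P'}/v at Q'+S for random S.
So e_{157}(P',Q') = 18298493378901 + 8125948846135*t + 30184701784085*t^2 + 37006975972032*t^3 + 8398476827323*t^4 + 12041946283681*t^5.
Finally e_{157}(P,Q) = 8148286534583 + 21947147612154*t + 16446455480350*t^2 + 27215446837636*t^3 + 43371765651205*t^4 + 10534303049889*t^5.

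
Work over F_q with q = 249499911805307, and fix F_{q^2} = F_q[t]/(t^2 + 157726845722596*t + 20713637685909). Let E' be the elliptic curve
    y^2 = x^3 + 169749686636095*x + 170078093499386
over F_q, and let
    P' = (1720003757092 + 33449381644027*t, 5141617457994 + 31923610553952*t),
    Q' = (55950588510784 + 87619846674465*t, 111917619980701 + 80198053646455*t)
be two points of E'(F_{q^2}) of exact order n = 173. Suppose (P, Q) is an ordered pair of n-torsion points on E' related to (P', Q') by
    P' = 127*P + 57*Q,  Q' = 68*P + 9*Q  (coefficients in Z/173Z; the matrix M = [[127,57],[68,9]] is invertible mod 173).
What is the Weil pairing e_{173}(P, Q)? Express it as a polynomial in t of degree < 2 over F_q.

129973394673378 + 172444091395492*t

Since e_{173}(P,P)=e_{173}(Q,Q)=1 and e_{173}(Q,P)=e_{173}(P,Q)^{-1}, expanding e_{173}(127*P + 57*Q,68*P + 9*Q) leaves e(P,Q)^det(M).
Hence e(P,Q) = e(P',Q')^{89} where 89 = 35^{-1} mod 173.
Double-and-add over 10101101: 8-1 doublings, 5-1 additions; each step l_{T,T}/v_{2T} or l_{T,P'}/v at Q'+S for random S.
The quotient is 108622991221700 + 207072131952515*t.
(108622991221700 + 207072131952515*t)^{89} mod (249499911805307,f) = 129973394673378 + 172444091395492*t.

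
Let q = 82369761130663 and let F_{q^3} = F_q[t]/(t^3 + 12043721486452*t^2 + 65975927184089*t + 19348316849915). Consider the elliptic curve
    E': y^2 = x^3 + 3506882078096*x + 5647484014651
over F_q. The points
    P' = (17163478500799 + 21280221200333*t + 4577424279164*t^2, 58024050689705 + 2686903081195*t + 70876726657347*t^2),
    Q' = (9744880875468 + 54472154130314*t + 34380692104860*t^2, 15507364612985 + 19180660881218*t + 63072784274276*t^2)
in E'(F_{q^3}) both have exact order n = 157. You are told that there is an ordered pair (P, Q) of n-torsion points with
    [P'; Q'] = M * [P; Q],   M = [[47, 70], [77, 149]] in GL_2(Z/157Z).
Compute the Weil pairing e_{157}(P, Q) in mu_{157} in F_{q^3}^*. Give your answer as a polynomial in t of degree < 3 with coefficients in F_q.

7774682792890 + 12702275558192*t + 53899794043323*t^2

e_{157}(aP+bQ,cP+dQ) = e_{157}(P,Q)^(ad-bc); with (a,b,c,d)=(47,70,77,149) this gives the det-157 law.
det(M) mod 157 = 43; its inverse in (Z/157)^* is 84 (check: 43*84 mod 157 = 1).
8-bit Miller (10011101) on E'/F_{82369761130663} with a'=3506882078096, b'=5647484014651: accumulate tangent/chord ratios at Q'+S and P'+S'.
So e_{157}(P',Q') = 40381721931299 + 15200444368006*t + 79362120286913*t^2.
Hence e(P,Q) = 7774682792890 + 12702275558192*t + 53899794043323*t^2 in F_{82369761130663^3}^*.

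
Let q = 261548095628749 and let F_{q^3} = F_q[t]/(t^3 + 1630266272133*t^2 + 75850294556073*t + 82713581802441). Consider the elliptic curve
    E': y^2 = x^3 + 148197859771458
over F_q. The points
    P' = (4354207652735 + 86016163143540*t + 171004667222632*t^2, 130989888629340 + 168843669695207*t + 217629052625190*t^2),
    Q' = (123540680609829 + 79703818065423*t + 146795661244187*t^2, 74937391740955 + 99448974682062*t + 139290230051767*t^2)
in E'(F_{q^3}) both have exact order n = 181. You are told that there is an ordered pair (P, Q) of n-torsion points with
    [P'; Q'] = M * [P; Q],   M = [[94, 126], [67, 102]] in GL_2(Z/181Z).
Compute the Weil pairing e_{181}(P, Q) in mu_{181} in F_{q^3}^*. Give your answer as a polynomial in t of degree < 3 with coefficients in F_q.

171874641303677 + 114149039022517*t + 162293151684332*t^2

e_{181} is bilinear + alternating on E[181], so e_{181}(94*P + 126*Q, 67*P + 102*Q) = e_{181}(P,Q)^(94*102-126*67).
So e_{181}(P,Q) = e_{181}(P',Q')^{178}, since 60*178 = 1 mod 181.
Miller loop for e_{181} over F_{261548095628749^3}: bits of 181 = 10110101; 7 double steps + 4 add steps, l/v at each.
e_{181}(P',Q') = 30303178368411 + 164605862944071*t + 92352342224509*t^2.
Raise to 178: e(P,Q) = 171874641303677 + 114149039022517*t + 162293151684332*t^2 in mu_{181}.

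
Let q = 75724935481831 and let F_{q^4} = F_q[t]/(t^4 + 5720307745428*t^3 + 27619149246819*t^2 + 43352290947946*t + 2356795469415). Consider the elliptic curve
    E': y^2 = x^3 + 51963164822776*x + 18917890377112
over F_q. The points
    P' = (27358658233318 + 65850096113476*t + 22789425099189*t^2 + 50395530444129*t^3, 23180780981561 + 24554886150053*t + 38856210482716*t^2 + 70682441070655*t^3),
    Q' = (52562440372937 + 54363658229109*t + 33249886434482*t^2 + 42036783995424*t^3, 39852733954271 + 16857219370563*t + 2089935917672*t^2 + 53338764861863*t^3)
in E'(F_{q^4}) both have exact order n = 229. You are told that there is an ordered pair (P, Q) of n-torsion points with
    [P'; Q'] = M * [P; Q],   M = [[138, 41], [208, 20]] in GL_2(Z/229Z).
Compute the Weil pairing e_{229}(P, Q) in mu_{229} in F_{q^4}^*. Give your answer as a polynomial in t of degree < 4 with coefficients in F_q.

Under M = [[138,41],[208,20]] in GL_2(Z/229), e_{229}(P',Q') = e_{229}(P,Q)^(138*20-41*208 mod 229).
So e_{229}(P,Q) = e_{229}(P',Q')^{213}, since 186*213 = 1 mod 229.
Run Miller on y^2=x^3+51963164822776*x+18917890377112 over F_{75724935481831}: ladder 11100101 (8 bits); e = f_P(D_Q)/f_Q(D_P).
Miller gives e_{229}(P',Q') = 48089621571933 + 63145736228056*t + 47695085936901*t^2 + 70059587389885*t^3 in F_{75724935481831^4}.
e_{229}(P,Q) = (48089621571933 + 63145736228056*t + 47695085936901*t^2 + 70059587389885*t^3)^{213} = 58402322710396 + 69232871636124*t + 49831737438161*t^2 + 8822749914998*t^3.

58402322710396 + 69232871636124*t + 49831737438161*t^2 + 8822749914998*t^3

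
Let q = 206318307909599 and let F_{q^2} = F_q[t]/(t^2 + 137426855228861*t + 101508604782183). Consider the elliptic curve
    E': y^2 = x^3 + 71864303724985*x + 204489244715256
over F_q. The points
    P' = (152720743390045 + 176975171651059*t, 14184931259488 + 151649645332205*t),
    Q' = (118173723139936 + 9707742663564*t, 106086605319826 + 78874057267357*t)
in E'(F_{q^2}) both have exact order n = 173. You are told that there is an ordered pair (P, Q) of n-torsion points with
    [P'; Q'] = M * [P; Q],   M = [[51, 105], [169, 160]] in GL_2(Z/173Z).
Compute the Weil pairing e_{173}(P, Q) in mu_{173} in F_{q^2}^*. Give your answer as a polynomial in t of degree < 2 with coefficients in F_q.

e_{173} is bilinear + alternating on E[173], so e_{173}(51*P + 105*Q, 169*P + 160*Q) = e_{173}(P,Q)^(51*160-105*169).
51*160 - 105*169 = -9585; reduced mod 173: det = 103, inverse 42.
8-bit Miller (10101101) on E'/F_{206318307909599} with a'=71864303724985, b'=204489244715256: accumulate tangent/chord ratios at Q'+S and P'+S'.
Miller gives e_{173}(P',Q') = 77437723005911 + 30071589848058*t in F_{206318307909599^2}.
(77437723005911 + 30071589848058*t)^{42} mod (206318307909599,f) = 35043329102072 + 92453060189832*t.

35043329102072 + 92453060189832*t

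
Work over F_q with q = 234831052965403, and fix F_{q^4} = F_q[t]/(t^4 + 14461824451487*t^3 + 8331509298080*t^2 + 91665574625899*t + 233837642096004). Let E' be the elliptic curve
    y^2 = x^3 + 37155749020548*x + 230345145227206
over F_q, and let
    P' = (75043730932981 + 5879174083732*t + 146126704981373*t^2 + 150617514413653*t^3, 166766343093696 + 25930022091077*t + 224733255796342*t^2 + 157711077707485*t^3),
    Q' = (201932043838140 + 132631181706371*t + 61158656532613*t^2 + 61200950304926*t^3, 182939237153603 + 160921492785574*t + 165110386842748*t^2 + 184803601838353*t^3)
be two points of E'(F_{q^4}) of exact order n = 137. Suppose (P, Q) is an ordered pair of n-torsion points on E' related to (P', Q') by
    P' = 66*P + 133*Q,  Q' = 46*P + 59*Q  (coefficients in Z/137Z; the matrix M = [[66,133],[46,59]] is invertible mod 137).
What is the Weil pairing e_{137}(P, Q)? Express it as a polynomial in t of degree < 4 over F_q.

22093754325528 + 110881066964198*t + 51663372118196*t^2 + 110152092989391*t^3

The 137-Weil pairing on E[137] over F_{234831052965403} is alternating-bilinear: e_{137}(P',Q') = e_{137}(P,Q)^det(M).
det M = 66*59 - 133*46 = -2224 = 105 (mod 137); 105^{-1} = 107 (mod 137).
Double-and-add over 10001001: 8-1 doublings, 3-1 additions; each step l_{T,T}/v_{2T} or l_{T,P'}/v at Q'+S for random S.
So e_{137}(P',Q') = 194691373027893 + 115508284847392*t + 216657869388273*t^2 + 85196721551150*t^3.
e_{137}(P,Q) = (194691373027893 + 115508284847392*t + 216657869388273*t^2 + 85196721551150*t^3)^{107} = 22093754325528 + 110881066964198*t + 51663372118196*t^2 + 110152092989391*t^3.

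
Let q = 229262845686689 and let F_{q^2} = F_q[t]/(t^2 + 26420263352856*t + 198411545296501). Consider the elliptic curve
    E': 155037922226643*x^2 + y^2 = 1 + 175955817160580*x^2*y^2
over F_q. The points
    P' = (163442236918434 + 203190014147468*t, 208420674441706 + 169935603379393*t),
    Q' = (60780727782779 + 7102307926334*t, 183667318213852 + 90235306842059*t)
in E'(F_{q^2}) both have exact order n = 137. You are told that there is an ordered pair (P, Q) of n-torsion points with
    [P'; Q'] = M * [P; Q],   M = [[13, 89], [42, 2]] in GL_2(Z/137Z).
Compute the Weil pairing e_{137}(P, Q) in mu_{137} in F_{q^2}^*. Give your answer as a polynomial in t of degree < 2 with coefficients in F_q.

123212609668864 + 225595035250923*t

Since e_{137}(P,P)=e_{137}(Q,Q)=1 and e_{137}(Q,P)=e_{137}(P,Q)^{-1}, expanding e_{137}(13*P + 89*Q,42*P + 2*Q) leaves e(P,Q)^det(M).
Hence e(P,Q) = e(P',Q')^{21} where 21 = 124^{-1} mod 137.
Edwards a_E,d_E -> Montgomery A=193308658928351,B=198611093662704 -> Weierstrass 66036985893943,184277797514986 via alpha=16955148950089,beta=52086237688188.
8-bit Miller (10001001) on E'/F_{229262845686689} with a'=66036985893943, b'=184277797514986: accumulate tangent/chord ratios at Q'+S and P'+S'.
e_{137}(P',Q') = 26647408661673 + 36207942409715*t.
Raise to 21: e(P,Q) = 123212609668864 + 225595035250923*t in mu_{137}.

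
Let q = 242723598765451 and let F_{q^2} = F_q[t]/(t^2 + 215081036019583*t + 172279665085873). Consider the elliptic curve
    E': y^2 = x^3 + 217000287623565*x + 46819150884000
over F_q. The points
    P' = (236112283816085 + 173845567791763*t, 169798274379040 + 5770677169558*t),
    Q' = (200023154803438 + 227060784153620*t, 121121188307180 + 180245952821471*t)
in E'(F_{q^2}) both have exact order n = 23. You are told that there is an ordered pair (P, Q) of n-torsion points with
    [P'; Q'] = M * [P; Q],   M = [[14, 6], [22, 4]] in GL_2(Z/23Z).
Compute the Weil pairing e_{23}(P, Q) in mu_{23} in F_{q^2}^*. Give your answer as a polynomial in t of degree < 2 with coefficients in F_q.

220010850553764 + 54948451319112*t

Alternating bilinearity on E[23] (values in mu_{23} in F_{242723598765451^2}) gives e(P',Q') = e(P,Q)^det(M).
So e_{23}(P,Q) = e_{23}(P',Q')^{13}, since 16*13 = 1 mod 23.
Run Miller on y^2=x^3+217000287623565*x+46819150884000 over F_{242723598765451}: ladder 10111 (5 bits); e = f_P(D_Q)/f_Q(D_P).
Miller gives e_{23}(P',Q') = 28482860518635 + 5446372599418*t in F_{242723598765451^2}.
Raise to 13: e(P,Q) = 220010850553764 + 54948451319112*t in mu_{23}.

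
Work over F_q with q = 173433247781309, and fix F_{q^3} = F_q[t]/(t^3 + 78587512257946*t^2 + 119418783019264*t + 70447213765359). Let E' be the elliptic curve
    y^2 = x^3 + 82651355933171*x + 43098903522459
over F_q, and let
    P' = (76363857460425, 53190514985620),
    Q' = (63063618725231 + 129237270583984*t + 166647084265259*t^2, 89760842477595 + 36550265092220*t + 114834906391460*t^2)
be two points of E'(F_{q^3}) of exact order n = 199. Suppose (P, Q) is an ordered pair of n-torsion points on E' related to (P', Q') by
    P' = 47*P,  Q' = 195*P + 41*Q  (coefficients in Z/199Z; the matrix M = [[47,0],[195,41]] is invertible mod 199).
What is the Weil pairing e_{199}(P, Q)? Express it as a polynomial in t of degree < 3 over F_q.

Alternating bilinearity on E[199] (values in mu_{199} in F_{173433247781309^3}) gives e(P',Q') = e(P,Q)^det(M).
det(M) mod 199 = 136; its inverse in (Z/199)^* is 60 (check: 136*60 mod 199 = 1).
Miller loop for e_{199} over F_{173433247781309^3}: bits of 199 = 11000111; 7 double steps + 4 add steps, l/v at each.
Result: e(P',Q') = 44161892522757 + 119038630210532*t + 63424497267059*t^2.
Raise to 60: e(P,Q) = 112526697966157 + 9864932800833*t + 47266150871227*t^2 in mu_{199}.

112526697966157 + 9864932800833*t + 47266150871227*t^2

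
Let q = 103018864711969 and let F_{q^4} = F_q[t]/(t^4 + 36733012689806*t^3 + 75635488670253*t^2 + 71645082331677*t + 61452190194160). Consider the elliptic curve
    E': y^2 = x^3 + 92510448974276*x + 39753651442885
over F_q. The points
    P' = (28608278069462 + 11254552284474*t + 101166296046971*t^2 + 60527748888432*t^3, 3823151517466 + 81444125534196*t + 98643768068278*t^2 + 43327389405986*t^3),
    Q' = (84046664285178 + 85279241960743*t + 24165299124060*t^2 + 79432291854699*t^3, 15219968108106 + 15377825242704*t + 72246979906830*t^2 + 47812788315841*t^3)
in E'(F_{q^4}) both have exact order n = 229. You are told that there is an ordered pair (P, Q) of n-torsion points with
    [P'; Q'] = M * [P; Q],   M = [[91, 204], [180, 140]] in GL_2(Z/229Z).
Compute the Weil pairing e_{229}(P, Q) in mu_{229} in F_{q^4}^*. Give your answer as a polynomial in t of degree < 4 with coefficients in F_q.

e_{229}(aP+bQ,cP+dQ) = e_{229}(P,Q)^(ad-bc); with (a,b,c,d)=(91,204,180,140) this gives the det-229 law.
So e_{229}(P,Q) = e_{229}(P',Q')^{74}, since 65*74 = 1 mod 229.
Run Miller on y^2=x^3+92510448974276*x+39753651442885 over F_{103018864711969}: ladder 11100101 (8 bits); e = f_P(D_Q)/f_Q(D_P).
The quotient is 32603287936209 + 84711966852837*t + 71575175269978*t^2 + 69971810454368*t^3.
Raise to 74: e(P,Q) = 49850562552794 + 45930400860387*t + 3679931090551*t^2 + 38888301100039*t^3 in mu_{229}.

49850562552794 + 45930400860387*t + 3679931090551*t^2 + 38888301100039*t^3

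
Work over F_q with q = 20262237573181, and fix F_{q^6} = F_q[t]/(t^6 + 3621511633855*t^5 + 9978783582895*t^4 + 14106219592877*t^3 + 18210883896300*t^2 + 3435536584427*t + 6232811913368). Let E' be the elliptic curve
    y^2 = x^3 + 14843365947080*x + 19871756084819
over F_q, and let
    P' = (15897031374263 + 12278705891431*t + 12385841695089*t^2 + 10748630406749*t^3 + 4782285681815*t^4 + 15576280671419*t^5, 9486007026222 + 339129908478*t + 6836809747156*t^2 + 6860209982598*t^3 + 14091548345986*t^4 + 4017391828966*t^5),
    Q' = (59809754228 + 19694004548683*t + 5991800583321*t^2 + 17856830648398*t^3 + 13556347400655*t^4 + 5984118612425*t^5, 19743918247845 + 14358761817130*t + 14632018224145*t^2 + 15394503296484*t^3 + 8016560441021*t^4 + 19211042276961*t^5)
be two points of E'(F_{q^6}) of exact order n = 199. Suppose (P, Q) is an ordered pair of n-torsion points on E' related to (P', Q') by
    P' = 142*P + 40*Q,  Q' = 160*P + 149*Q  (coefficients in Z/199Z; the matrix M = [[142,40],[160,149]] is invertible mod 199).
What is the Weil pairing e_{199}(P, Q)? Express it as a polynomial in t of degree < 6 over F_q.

7008501806451 + 12953812699329*t + 9600454990454*t^2 + 14042854158976*t^3 + 10599352610678*t^4 + 4114552024533*t^5

Under M = [[142,40],[160,149]] in GL_2(Z/199), e_{199}(P',Q') = e_{199}(P,Q)^(142*149-40*160 mod 199).
So e_{199}(P,Q) = e_{199}(P',Q')^{56}, since 32*56 = 1 mod 199.
Build f_{199,P'} and f_{199,Q'} via the 8-bit ladder of 199=11000111_2; evaluate at shifted divisors; quotient in F_{20262237573181^6}.
The quotient is 7115727634228 + 8352888120414*t + 14423807301331*t^2 + 4922889859033*t^3 + 17714269820969*t^4 + 17687186273906*t^5.
(7115727634228 + 8352888120414*t + 14423807301331*t^2 + 4922889859033*t^3 + 17714269820969*t^4 + 17687186273906*t^5)^{56} mod (20262237573181,f) = 7008501806451 + 12953812699329*t + 9600454990454*t^2 + 14042854158976*t^3 + 10599352610678*t^4 + 4114552024533*t^5.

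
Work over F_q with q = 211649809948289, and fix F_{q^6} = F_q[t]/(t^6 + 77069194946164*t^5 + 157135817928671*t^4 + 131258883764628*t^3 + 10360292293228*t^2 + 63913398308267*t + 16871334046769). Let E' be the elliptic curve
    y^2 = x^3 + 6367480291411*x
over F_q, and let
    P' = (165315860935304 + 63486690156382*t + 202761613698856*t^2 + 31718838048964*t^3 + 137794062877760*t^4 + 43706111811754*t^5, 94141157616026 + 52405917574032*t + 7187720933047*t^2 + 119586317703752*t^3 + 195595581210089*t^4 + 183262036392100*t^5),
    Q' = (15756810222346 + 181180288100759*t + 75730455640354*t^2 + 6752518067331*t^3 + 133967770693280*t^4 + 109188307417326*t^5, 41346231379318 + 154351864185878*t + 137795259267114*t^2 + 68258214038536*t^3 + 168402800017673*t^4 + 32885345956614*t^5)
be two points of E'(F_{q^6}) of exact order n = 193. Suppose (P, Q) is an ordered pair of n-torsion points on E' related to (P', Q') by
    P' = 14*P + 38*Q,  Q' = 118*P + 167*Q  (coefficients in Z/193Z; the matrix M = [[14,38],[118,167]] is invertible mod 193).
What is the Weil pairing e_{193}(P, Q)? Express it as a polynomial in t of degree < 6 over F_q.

146150452055491 + 142115231209776*t + 129619683540368*t^2 + 33105664222303*t^3 + 110077809394849*t^4 + 37527555647949*t^5

e_{193} is bilinear + alternating on E[193], so e_{193}(14*P + 38*Q, 118*P + 167*Q) = e_{193}(P,Q)^(14*167-38*118).
Inverting 170 mod 193: 151. Thus e_{193}(P,Q) = e(P',Q')^{151}.
Miller loop for e_{193} over F_{211649809948289^6}: bits of 193 = 11000001; 7 double steps + 2 add steps, l/v at each.
e_{193}(P',Q') = 54275404999280 + 23639606096137*t + 118757683451063*t^2 + 136865272999530*t^3 + 4902859550433*t^4 + 174437679521417*t^5.
e_{193}(P,Q) = (54275404999280 + 23639606096137*t + 118757683451063*t^2 + 136865272999530*t^3 + 4902859550433*t^4 + 174437679521417*t^5)^{151} = 146150452055491 + 142115231209776*t + 129619683540368*t^2 + 33105664222303*t^3 + 110077809394849*t^4 + 37527555647949*t^5.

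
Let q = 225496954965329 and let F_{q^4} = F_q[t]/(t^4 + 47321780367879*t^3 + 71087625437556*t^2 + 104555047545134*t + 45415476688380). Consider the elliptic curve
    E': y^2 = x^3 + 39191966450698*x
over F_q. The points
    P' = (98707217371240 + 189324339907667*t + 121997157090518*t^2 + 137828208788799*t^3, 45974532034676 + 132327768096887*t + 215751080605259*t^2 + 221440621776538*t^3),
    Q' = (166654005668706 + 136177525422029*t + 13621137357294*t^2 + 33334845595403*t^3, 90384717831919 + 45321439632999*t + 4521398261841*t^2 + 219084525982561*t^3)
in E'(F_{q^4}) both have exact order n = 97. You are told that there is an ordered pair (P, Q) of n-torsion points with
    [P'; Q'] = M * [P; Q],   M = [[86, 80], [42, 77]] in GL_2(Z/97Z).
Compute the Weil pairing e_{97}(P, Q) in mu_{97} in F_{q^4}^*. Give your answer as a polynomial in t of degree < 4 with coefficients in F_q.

182128601571893 + 219561502354152*t + 88001709535191*t^2 + 103778919938599*t^3

Alternating bilinearity on E[97] (values in mu_{97} in F_{225496954965329^4}) gives e(P',Q') = e(P,Q)^det(M).
det(M) mod 97 = 61; its inverse in (Z/97)^* is 35 (check: 61*35 mod 97 = 1).
n = 97 = (1100001)_2 (7 bits, wt 3); accumulate f_{97,P'}(Q'+S)/f_{97,P'}(S) along the 6-step ladder.
Miller gives e_{97}(P',Q') = 135946493532194 + 169874219894100*t + 210266360063113*t^2 + 10378254885476*t^3 in F_{225496954965329^4}.
Hence e(P,Q) = 182128601571893 + 219561502354152*t + 88001709535191*t^2 + 103778919938599*t^3 in F_{225496954965329^4}^*.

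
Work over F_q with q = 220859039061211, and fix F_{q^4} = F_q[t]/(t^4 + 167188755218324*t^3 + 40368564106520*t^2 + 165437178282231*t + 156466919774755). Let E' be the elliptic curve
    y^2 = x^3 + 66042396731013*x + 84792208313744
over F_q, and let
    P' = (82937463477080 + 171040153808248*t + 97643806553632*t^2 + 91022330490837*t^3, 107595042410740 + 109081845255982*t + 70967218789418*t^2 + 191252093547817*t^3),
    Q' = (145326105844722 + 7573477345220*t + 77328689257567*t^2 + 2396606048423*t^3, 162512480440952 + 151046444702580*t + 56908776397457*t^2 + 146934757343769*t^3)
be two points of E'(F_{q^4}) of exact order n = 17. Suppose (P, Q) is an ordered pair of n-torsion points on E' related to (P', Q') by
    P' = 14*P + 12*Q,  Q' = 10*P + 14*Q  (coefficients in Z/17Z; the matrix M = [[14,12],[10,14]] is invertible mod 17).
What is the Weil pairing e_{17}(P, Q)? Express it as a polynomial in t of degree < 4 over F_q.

The 17-Weil pairing on E[17] over F_{220859039061211} is alternating-bilinear: e_{17}(P',Q') = e_{17}(P,Q)^det(M).
14*14 - 12*10 = 76; reduced mod 17: det = 8, inverse 15.
Miller loop for e_{17} over F_{220859039061211^4}: bits of 17 = 10001; 4 double steps + 1 add steps, l/v at each.
Result: e(P',Q') = 139300821858394 + 72191142856063*t + 125218777991627*t^2 + 113240840567990*t^3.
(139300821858394 + 72191142856063*t + 125218777991627*t^2 + 113240840567990*t^3)^{15} mod (220859039061211,f) = 90788943385730 + 114747837836958*t + 26776699478287*t^2 + 147829906492637*t^3.

90788943385730 + 114747837836958*t + 26776699478287*t^2 + 147829906492637*t^3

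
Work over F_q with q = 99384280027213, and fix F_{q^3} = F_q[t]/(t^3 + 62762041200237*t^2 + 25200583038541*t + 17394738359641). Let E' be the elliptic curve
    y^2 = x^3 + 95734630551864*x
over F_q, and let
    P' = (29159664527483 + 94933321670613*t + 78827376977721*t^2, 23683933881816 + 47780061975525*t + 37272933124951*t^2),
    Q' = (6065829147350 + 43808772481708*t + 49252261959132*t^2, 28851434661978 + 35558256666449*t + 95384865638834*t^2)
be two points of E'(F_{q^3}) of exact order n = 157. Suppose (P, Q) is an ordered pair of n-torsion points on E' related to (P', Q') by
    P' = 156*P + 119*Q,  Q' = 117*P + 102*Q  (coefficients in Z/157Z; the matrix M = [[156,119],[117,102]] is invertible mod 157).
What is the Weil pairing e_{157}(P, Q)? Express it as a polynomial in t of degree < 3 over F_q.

33990026914065 + 5861235190906*t + 28471446689997*t^2

e_{157} is bilinear + alternating on E[157], so e_{157}(156*P + 119*Q, 117*P + 102*Q) = e_{157}(P,Q)^(156*102-119*117).
det M = 156*102 - 119*117 = 1989 = 105 (mod 157); 105^{-1} = 3 (mod 157).
Build f_{157,P'} and f_{157,Q'} via the 8-bit ladder of 157=10011101_2; evaluate at shifted divisors; quotient in F_{99384280027213^3}.
Result: e(P',Q') = 63009771493769 + 28658835501352*t + 65783833238404*t^2.
Hence e(P,Q) = 33990026914065 + 5861235190906*t + 28471446689997*t^2 in F_{99384280027213^3}^*.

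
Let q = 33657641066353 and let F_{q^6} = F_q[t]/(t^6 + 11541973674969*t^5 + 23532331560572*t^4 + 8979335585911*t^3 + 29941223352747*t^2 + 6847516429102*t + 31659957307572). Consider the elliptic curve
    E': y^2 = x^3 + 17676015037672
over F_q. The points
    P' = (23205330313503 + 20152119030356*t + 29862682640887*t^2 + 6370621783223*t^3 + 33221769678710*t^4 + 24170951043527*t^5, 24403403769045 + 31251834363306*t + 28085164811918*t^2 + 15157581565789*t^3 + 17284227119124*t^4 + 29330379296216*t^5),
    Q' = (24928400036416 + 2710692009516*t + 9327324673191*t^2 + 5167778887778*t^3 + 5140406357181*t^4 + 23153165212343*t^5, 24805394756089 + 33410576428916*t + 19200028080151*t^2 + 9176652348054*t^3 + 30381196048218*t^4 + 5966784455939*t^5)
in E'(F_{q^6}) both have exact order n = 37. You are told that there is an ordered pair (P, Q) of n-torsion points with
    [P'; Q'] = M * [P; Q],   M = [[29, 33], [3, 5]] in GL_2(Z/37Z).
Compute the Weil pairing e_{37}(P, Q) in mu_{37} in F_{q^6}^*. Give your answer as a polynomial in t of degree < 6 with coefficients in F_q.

Since e_{37}(P,P)=e_{37}(Q,Q)=1 and e_{37}(Q,P)=e_{37}(P,Q)^{-1}, expanding e_{37}(29*P + 33*Q,3*P + 5*Q) leaves e(P,Q)^det(M).
det M = 29*5 - 33*3 = 46 = 9 (mod 37); 9^{-1} = 33 (mod 37).
Run Miller on y^2=x^3+17676015037672 over F_{33657641066353}: ladder 100101 (6 bits); e = f_P(D_Q)/f_Q(D_P).
f_P(D_Q)/f_Q(D_P) = 5412058465963 + 10915321012128*t + 710001005000*t^2 + 1571868938044*t^3 + 28080683585540*t^4 + 12290598791888*t^5.
Hence e(P,Q) = 13994278452197 + 1129439458325*t + 24145652206227*t^2 + 15301996216459*t^3 + 19501349399231*t^4 + 33487123889485*t^5 in F_{33657641066353^6}^*.

13994278452197 + 1129439458325*t + 24145652206227*t^2 + 15301996216459*t^3 + 19501349399231*t^4 + 33487123889485*t^5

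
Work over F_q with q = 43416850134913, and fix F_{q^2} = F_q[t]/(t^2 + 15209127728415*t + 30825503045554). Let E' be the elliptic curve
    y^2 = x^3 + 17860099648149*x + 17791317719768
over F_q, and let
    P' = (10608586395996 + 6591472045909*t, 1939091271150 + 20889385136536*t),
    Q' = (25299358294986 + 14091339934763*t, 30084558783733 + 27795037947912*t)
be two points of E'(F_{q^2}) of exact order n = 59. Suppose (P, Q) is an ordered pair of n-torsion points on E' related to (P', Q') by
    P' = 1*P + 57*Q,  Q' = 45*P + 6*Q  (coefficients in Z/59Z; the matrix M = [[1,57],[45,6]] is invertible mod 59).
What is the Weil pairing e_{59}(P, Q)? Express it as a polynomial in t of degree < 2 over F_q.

5632029009115 + 42723410625303*t

e_{59} is bilinear + alternating on E[59], so e_{59}(1*P + 57*Q, 45*P + 6*Q) = e_{59}(P,Q)^(1*6-57*45).
det M = 1*6 - 57*45 = -2559 = 37 (mod 59); 37^{-1} = 8 (mod 59).
Double-and-add over 111011: 6-1 doublings, 5-1 additions; each step l_{T,T}/v_{2T} or l_{T,P'}/v at Q'+S for random S.
So e_{59}(P',Q') = 468248643675 + 38157736035616*t.
Thus e_{59}(P,Q) = 5632029009115 + 42723410625303*t.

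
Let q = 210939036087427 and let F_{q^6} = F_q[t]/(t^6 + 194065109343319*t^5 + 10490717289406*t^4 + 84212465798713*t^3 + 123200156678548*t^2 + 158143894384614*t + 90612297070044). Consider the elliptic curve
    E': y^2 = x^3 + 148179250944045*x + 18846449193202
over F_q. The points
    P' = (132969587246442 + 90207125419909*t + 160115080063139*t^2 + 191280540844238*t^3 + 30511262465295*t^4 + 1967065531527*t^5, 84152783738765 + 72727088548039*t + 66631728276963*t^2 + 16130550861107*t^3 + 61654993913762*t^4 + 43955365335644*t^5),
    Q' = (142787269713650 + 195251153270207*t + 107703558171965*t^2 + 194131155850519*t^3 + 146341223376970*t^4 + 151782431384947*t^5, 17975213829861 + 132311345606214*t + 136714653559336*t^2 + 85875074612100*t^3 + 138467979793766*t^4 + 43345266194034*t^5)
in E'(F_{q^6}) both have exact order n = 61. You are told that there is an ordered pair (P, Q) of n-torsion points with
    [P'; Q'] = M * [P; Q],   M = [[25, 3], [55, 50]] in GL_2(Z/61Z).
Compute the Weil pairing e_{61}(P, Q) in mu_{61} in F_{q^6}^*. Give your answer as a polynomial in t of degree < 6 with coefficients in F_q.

114457131042831 + 39099916849029*t + 3809024039905*t^2 + 53677258496801*t^3 + 127185335625812*t^4 + 175226095142288*t^5

Alternating bilinearity on E[61] (values in mu_{61} in F_{210939036087427^6}) gives e(P',Q') = e(P,Q)^det(M).
So e_{61}(P,Q) = e_{61}(P',Q')^{14}, since 48*14 = 1 mod 61.
n = 61 = (111101)_2 (6 bits, wt 5); accumulate f_{61,P'}(Q'+S)/f_{61,P'}(S) along the 5-step ladder.
So e_{61}(P',Q') = 140653565923371 + 194172358226246*t + 130645268107040*t^2 + 87213552886407*t^3 + 61459198418667*t^4 + 92103652841995*t^5.
Raise to 14: e(P,Q) = 114457131042831 + 39099916849029*t + 3809024039905*t^2 + 53677258496801*t^3 + 127185335625812*t^4 + 175226095142288*t^5 in mu_{61}.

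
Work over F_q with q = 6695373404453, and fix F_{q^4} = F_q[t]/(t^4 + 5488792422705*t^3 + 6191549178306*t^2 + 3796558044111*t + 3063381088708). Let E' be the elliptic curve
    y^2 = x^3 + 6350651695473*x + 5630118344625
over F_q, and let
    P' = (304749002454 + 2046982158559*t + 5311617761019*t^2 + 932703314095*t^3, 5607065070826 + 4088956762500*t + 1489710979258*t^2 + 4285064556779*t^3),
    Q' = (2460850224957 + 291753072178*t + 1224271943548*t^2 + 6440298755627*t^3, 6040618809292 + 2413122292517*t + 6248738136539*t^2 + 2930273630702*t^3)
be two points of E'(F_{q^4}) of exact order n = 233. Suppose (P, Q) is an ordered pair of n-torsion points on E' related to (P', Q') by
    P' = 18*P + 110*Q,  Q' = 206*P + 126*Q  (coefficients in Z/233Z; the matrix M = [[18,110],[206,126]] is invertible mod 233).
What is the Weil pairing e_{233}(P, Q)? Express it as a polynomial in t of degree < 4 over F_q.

6532042950972 + 1739642186865*t + 4922801368218*t^2 + 4341763431907*t^3

e_{233} is bilinear + alternating on E[233], so e_{233}(18*P + 110*Q, 206*P + 126*Q) = e_{233}(P,Q)^(18*126-110*206).
So e_{233}(P,Q) = e_{233}(P',Q')^{181}, since 112*181 = 1 mod 233.
n = 233 = (11101001)_2 (8 bits, wt 5); accumulate f_{233,P'}(Q'+S)/f_{233,P'}(S) along the 7-step ladder.
e_{233}(P',Q') = 699707926016 + 3872035711551*t + 4114489251452*t^2 + 5391265883425*t^3.
e_{233}(P,Q) = (699707926016 + 3872035711551*t + 4114489251452*t^2 + 5391265883425*t^3)^{181} = 6532042950972 + 1739642186865*t + 4922801368218*t^2 + 4341763431907*t^3.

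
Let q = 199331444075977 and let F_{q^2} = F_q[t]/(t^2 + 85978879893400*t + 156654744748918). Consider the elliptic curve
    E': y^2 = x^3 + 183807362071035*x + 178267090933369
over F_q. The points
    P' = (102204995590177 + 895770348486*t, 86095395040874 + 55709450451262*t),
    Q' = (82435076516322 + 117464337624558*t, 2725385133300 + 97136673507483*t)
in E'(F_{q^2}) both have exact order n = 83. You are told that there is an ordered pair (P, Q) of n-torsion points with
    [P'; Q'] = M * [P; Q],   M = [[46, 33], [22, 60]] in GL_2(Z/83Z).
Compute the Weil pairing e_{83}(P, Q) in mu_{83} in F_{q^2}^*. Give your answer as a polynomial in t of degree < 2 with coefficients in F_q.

Alternating bilinearity on E[83] (values in mu_{83} in F_{199331444075977^2}) gives e(P',Q') = e(P,Q)^det(M).
Inverting 42 mod 83: 2. Thus e_{83}(P,Q) = e(P',Q')^{2}.
n = 83 = (1010011)_2 (7 bits, wt 4); accumulate f_{83,P'}(Q'+S)/f_{83,P'}(S) along the 6-step ladder.
f_P(D_Q)/f_Q(D_P) = 19044780990054 + 108602104088180*t.
e_{83}(P,Q) = (19044780990054 + 108602104088180*t)^{2} = 172531501214740 + 1315978468039*t.

172531501214740 + 1315978468039*t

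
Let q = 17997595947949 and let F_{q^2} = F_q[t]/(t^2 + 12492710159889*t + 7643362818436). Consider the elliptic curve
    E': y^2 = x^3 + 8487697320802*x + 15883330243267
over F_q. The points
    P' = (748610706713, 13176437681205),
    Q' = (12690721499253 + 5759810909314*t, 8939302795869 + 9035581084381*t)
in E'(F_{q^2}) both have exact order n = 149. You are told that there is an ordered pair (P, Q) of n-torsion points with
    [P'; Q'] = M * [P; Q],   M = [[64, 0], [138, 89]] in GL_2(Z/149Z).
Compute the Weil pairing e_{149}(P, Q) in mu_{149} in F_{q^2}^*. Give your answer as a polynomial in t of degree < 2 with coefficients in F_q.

e_{149} is bilinear + alternating on E[149], so e_{149}(64*P, 138*P + 89*Q) = e_{149}(P,Q)^(64*89-0*138).
So e_{149}(P,Q) = e_{149}(P',Q')^{57}, since 34*57 = 1 mod 149.
Build f_{149,P'} and f_{149,Q'} via the 8-bit ladder of 149=10010101_2; evaluate at shifted divisors; quotient in F_{17997595947949^2}.
Result: e(P',Q') = 4980650220608 + 1325018120885*t.
Raise to 57: e(P,Q) = 4579878577316 + 1693138481893*t in mu_{149}.

4579878577316 + 1693138481893*t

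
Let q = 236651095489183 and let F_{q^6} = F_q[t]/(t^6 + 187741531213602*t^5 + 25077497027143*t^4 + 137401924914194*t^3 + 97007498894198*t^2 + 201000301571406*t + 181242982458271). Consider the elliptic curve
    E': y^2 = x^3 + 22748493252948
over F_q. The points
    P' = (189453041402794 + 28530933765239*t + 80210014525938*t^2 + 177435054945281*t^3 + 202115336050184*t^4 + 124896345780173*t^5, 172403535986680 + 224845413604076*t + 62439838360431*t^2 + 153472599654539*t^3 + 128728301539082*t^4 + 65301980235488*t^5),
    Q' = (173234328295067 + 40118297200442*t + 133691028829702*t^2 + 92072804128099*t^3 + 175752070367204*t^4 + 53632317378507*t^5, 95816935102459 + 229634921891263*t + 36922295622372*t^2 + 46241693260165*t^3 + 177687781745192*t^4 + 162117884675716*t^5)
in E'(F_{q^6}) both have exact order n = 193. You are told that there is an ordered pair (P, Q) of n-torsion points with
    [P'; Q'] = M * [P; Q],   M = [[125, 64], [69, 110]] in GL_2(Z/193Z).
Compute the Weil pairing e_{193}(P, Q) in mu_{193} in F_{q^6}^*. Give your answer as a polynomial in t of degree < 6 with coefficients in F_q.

231533181370340 + 206754425385759*t + 228765831518510*t^2 + 148375493213664*t^3 + 231672591277855*t^4 + 32044716663339*t^5

Under M = [[125,64],[69,110]] in GL_2(Z/193), e_{193}(P',Q') = e_{193}(P,Q)^(125*110-64*69 mod 193).
Hence e(P,Q) = e(P',Q')^{91} where 91 = 70^{-1} mod 193.
Build f_{193,P'} and f_{193,Q'} via the 8-bit ladder of 193=11000001_2; evaluate at shifted divisors; quotient in F_{236651095489183^6}.
Result: e(P',Q') = 140155577107829 + 7827340505158*t + 9745094307176*t^2 + 180031065021017*t^3 + 80041302633636*t^4 + 54251259723166*t^5.
Thus e_{193}(P,Q) = 231533181370340 + 206754425385759*t + 228765831518510*t^2 + 148375493213664*t^3 + 231672591277855*t^4 + 32044716663339*t^5.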